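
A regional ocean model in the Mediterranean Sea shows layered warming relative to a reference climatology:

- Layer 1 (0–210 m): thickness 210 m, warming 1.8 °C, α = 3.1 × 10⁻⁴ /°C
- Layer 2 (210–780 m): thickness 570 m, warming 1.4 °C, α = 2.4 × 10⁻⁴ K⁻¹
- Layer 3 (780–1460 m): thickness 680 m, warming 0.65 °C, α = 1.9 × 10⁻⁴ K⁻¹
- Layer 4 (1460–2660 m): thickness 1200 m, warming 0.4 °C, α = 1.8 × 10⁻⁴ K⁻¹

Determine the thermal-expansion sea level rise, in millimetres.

0–210 m: 210 × 1.8 × 3.1×10⁻⁴ = 0.11718 m
210–780 m: 1.4 × 2.4×10⁻⁴ × 570 = 0.19152 m
680 × 0.65 × 1.9×10⁻⁴ = 0.08398 m
1.8×10⁻⁴ × 0.4 × 1200 = 0.08640 m
Δh = 0.11718 + 0.19152 + 0.08398 + 0.08640 = 0.47908 m

Δh ≈ 479 mm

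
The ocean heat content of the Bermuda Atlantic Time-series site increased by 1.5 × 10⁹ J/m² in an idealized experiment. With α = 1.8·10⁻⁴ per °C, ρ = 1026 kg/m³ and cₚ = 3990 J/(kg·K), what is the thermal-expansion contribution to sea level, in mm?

Δh = αQ/(ρcₚ) = 1.8×10⁻⁴ × 1.5×10⁹ / (1026 × 3990) ≈ 0.065954 m

66 mm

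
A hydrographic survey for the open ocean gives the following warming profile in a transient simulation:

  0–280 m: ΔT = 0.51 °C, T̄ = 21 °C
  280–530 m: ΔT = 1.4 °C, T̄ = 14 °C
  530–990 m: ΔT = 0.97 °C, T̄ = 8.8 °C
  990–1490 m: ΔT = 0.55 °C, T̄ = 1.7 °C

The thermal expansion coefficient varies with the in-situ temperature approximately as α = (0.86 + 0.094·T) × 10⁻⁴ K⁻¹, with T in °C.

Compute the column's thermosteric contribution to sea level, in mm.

Δh ≈ 220 mm

Layer 1: α = (0.86 + 0.094×21)×10⁻⁴ = 2.834×10⁻⁴ K⁻¹
Layer 2: α = (0.86 + 0.094×14)×10⁻⁴ = 2.176×10⁻⁴ K⁻¹
Layer 3: α = (0.86 + 0.094×8.8)×10⁻⁴ = 1.6872×10⁻⁴ K⁻¹
Layer 4: α = (0.86 + 0.094×1.7)×10⁻⁴ = 1.0198×10⁻⁴ K⁻¹
0–280 m: 0.51 × 2.834×10⁻⁴ × 280 = 0.04046952 m
Layer 2: 250 × 2.176×10⁻⁴ × 1.4 = 0.07616 m
Layer 3: 460 × 1.6872×10⁻⁴ × 0.97 = 0.075282864 m
Layer 4: 1.0198×10⁻⁴ × 0.55 × 500 = 0.0280445 m
Δh = 0.04046952 + 0.07616 + 0.075282864 + 0.0280445 = 0.219956884 m ≈ 220 mm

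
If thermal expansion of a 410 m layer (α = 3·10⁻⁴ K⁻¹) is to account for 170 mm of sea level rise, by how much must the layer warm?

ΔT = Δh/(αH) = 0.17 / (3×10⁻⁴ × 410) ≈ 1.382 °C

1.38 °C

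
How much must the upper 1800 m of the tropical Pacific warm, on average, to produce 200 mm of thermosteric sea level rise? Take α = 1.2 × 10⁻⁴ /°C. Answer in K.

ΔT = Δh/(αH) = 0.2 / (1.2×10⁻⁴ × 1800) ≈ 0.9259 K

0.93 K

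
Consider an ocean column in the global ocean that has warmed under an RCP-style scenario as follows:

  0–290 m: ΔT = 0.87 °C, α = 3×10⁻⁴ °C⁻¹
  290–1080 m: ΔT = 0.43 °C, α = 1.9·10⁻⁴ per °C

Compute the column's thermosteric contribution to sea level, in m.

Δh ≈ 0.140 m

290 × 3×10⁻⁴ × 0.87 = 0.07569 m
1.9×10⁻⁴ × 0.43 × 790 = 0.064543 m
Δh = 0.07569 + 0.064543 = 0.140233 m ≈ 0.140 m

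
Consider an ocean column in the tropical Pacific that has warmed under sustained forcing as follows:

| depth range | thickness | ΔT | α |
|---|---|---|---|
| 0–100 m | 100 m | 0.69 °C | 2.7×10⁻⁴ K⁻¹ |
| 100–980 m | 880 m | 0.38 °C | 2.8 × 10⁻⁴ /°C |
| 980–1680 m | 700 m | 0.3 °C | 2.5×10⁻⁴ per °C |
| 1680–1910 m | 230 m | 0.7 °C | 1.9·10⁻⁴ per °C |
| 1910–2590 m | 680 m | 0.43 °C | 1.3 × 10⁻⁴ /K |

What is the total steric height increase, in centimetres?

Δh = 23.3 cm

0.69 × 2.7×10⁻⁴ × 100 = 0.01863 m
Layer 2: 0.38 × 2.8×10⁻⁴ × 880 = 0.093632 m
980–1680 m: 700 × 2.5×10⁻⁴ × 0.3 = 0.05250 m
0.7 × 1.9×10⁻⁴ × 230 = 0.03059 m
1910–2590 m: 1.3×10⁻⁴ × 0.43 × 680 = 0.038012 m
Δh = 0.01863 + 0.093632 + 0.05250 + 0.03059 + 0.038012 = 0.233364 m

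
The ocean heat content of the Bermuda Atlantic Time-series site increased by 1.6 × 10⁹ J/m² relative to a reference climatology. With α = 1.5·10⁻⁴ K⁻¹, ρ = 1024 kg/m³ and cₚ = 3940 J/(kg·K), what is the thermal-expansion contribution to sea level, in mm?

about 59 mm

Δh = αQ/(ρcₚ) = 1.5×10⁻⁴ × 1.6×10⁹ / (1024 × 3940) ≈ 0.059486 m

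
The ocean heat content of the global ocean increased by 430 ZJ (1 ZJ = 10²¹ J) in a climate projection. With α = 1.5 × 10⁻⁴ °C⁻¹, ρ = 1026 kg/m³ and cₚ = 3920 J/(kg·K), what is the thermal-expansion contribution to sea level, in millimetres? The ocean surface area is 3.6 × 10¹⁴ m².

Δh ≈ 44.5 mm

Per unit area: Q = 430×10²¹ / (3.6×10¹⁴) ≈ 1.194×10⁹ J/m²
Δh = αQ/(ρcₚ) = 1.5×10⁻⁴ × 1.194×10⁹ / (1026 × 3920) ≈ 0.044531 m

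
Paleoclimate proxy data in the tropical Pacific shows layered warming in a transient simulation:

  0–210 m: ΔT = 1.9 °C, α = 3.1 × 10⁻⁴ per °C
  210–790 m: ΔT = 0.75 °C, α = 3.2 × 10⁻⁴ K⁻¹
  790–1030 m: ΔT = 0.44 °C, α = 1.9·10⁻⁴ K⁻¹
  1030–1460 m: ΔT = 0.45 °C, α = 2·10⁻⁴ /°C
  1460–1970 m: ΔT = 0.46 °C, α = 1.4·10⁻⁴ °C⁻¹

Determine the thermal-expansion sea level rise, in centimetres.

Layer 1: 1.9 × 3.1×10⁻⁴ × 210 = 0.12369 m
Layer 2: 580 × 0.75 × 3.2×10⁻⁴ = 0.13920 m
0.44 × 1.9×10⁻⁴ × 240 = 0.020064 m
1030–1460 m: 430 × 2×10⁻⁴ × 0.45 = 0.03870 m
510 × 1.4×10⁻⁴ × 0.46 = 0.032844 m
Δh = 0.12369 + 0.13920 + 0.020064 + 0.03870 + 0.032844 = 0.354498 m ≈ 35 cm

Δh = 35 cm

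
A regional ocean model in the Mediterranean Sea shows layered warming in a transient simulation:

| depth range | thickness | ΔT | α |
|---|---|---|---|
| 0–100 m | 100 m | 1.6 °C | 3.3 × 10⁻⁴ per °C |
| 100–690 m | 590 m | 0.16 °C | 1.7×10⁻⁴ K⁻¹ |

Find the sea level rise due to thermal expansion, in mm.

Δh = 68.8 mm

0–100 m: 100 × 3.3×10⁻⁴ × 1.6 = 0.05280 m
100–690 m: 0.16 × 1.7×10⁻⁴ × 590 = 0.016048 m
Δh = 0.05280 + 0.016048 = 0.068848 m ≈ 68.8 mm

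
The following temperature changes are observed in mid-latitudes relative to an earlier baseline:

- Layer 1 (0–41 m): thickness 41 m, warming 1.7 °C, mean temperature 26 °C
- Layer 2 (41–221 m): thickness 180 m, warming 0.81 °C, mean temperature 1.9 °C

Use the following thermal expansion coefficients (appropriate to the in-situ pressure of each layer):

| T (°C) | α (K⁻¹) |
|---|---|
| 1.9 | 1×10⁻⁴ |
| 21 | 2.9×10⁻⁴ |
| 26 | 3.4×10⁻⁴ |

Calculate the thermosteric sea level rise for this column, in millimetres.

38 mm of thermosteric rise

Layer 1 at 26 °C → α = 3.4×10⁻⁴ K⁻¹
Layer 2 at 1.9 °C → α = 1×10⁻⁴ K⁻¹
Layer 1: 1.7 × 41 × 3.4×10⁻⁴ = 0.023698 m
41–221 m: 0.81 × 180 × 1×10⁻⁴ = 0.01458 m
Δh = 0.023698 + 0.01458 = 0.038278 m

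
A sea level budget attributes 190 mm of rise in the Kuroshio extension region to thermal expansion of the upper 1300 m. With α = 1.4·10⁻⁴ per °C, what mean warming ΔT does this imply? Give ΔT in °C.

ΔT = Δh/(αH) = 0.19 / (1.4×10⁻⁴ × 1300) ≈ 1.044 °C

ΔT ≈ 1.04 °C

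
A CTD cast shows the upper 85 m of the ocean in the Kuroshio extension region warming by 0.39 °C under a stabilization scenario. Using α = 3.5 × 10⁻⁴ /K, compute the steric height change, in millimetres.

Δh = αΔT·H = 3.5×10⁻⁴ × 0.39 × 85 = 0.0116025 m

12 mm of thermosteric rise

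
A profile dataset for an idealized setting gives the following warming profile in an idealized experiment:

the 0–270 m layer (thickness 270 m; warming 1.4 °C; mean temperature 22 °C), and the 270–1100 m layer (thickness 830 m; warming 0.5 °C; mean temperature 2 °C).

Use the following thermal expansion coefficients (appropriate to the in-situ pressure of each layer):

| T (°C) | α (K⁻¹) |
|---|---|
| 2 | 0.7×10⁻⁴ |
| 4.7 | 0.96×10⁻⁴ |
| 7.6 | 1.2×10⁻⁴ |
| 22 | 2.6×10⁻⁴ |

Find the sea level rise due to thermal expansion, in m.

0.127 m of thermosteric rise

Layer 1 at 22 °C → α = 2.6×10⁻⁴ K⁻¹
Layer 2 at 2 °C → α = 0.7×10⁻⁴ K⁻¹
0–270 m: 2.6×10⁻⁴ × 1.4 × 270 = 0.09828 m
270–1100 m: 830 × 0.5 × 0.7×10⁻⁴ = 0.02905 m
Δh = 0.09828 + 0.02905 = 0.12733 m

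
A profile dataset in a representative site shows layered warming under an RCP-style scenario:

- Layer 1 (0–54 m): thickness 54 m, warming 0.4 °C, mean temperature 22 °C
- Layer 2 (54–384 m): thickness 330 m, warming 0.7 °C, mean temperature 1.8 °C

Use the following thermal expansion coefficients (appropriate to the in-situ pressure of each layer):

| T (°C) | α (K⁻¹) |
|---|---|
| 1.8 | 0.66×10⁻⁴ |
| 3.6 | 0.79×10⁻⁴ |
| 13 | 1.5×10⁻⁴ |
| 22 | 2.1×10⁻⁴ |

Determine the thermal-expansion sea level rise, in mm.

Layer 1 at 22 °C → α = 2.1×10⁻⁴ K⁻¹
Layer 2 at 1.8 °C → α = 0.66×10⁻⁴ K⁻¹
Layer 1: 0.4 × 2.1×10⁻⁴ × 54 = 0.004536 m
Layer 2: 330 × 0.7 × 0.66×10⁻⁴ = 0.015246 m
Δh = 0.004536 + 0.015246 = 0.019782 m

20 mm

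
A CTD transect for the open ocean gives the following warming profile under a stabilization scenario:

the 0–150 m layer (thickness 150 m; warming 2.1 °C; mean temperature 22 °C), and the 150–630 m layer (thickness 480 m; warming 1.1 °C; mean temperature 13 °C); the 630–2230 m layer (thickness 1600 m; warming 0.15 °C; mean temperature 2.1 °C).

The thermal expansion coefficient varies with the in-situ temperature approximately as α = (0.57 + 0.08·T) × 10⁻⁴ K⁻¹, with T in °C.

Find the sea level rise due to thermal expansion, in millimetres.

Δh = 176 mm

Layer 1: α = (0.57 + 0.08×22)×10⁻⁴ = 2.33×10⁻⁴ K⁻¹
Layer 2: α = (0.57 + 0.08×13)×10⁻⁴ = 1.61×10⁻⁴ K⁻¹
Layer 3: α = (0.57 + 0.08×2.1)×10⁻⁴ = 0.738×10⁻⁴ K⁻¹
0–150 m: 2.1 × 2.33×10⁻⁴ × 150 = 0.073395 m
1.1 × 480 × 1.61×10⁻⁴ = 0.085008 m
630–2230 m: 0.738×10⁻⁴ × 0.15 × 1600 = 0.017712 m
Δh = 0.073395 + 0.085008 + 0.017712 = 0.176115 m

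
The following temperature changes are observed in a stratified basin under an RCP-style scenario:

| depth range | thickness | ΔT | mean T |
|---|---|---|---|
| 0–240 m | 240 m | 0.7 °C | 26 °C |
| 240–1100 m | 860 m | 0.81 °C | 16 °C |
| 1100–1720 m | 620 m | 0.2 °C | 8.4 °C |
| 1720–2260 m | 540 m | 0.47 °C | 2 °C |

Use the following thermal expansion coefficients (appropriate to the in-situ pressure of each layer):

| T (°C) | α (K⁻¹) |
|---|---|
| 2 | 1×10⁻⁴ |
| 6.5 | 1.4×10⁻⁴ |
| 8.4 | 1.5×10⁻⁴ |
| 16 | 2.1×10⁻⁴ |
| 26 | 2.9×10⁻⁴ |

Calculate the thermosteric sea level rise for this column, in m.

Layer 1 at 26 °C → α = 2.9×10⁻⁴ K⁻¹
Layer 2 at 16 °C → α = 2.1×10⁻⁴ K⁻¹
Layer 3 at 8.4 °C → α = 1.5×10⁻⁴ K⁻¹
Layer 4 at 2 °C → α = 1×10⁻⁴ K⁻¹
240 × 0.7 × 2.9×10⁻⁴ = 0.04872 m
240–1100 m: 0.81 × 2.1×10⁻⁴ × 860 = 0.146286 m
0.2 × 1.5×10⁻⁴ × 620 = 0.01860 m
1720–2260 m: 1×10⁻⁴ × 0.47 × 540 = 0.02538 m
Δh = 0.04872 + 0.146286 + 0.01860 + 0.02538 = 0.238986 m

Δh = 0.239 m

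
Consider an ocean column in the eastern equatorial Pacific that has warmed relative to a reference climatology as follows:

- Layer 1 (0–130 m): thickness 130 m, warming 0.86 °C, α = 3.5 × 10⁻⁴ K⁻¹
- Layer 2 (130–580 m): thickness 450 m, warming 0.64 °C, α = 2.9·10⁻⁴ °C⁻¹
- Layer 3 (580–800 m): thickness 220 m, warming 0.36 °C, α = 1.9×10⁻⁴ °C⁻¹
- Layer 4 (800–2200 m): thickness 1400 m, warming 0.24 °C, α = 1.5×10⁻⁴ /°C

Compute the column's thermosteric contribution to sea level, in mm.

Δh = 190 mm

0.86 × 3.5×10⁻⁴ × 130 = 0.03913 m
130–580 m: 450 × 2.9×10⁻⁴ × 0.64 = 0.08352 m
1.9×10⁻⁴ × 220 × 0.36 = 0.015048 m
800–2200 m: 0.24 × 1.5×10⁻⁴ × 1400 = 0.05040 m
Δh = 0.03913 + 0.08352 + 0.015048 + 0.05040 = 0.188098 m ≈ 190 mm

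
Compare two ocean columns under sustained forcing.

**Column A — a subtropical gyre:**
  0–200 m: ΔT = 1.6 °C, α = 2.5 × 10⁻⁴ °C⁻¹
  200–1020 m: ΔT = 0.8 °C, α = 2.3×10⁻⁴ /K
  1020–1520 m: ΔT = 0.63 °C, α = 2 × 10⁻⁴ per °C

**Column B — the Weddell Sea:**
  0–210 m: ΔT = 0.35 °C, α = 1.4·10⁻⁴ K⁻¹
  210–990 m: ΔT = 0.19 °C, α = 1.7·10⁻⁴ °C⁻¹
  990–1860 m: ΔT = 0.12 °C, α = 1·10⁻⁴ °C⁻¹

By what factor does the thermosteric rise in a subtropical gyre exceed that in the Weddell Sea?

A Layer 1: 1.6 × 200 × 2.5×10⁻⁴ = 0.08000 m
A 0.8 × 2.3×10⁻⁴ × 820 = 0.15088 m
A 1020–1520 m: 0.63 × 2×10⁻⁴ × 500 = 0.06300 m
A total: 0.29388 m
B 0–210 m: 0.35 × 1.4×10⁻⁴ × 210 = 0.01029 m
B 780 × 0.19 × 1.7×10⁻⁴ = 0.025194 m
B Layer 3: 870 × 0.12 × 1×10⁻⁴ = 0.01044 m
B total: 0.045924 m
Ratio: 0.29388 / 0.045924 ≈ 6.399

a factor of 6.40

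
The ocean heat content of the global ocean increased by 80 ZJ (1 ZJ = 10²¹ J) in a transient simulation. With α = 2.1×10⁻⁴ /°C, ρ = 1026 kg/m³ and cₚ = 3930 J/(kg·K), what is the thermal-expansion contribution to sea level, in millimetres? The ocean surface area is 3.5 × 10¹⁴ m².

Δh ≈ 11.9 mm

Per unit area: Q = 80×10²¹ / (3.5×10¹⁴) ≈ 2.286×10⁸ J/m²
Δh = αQ/(ρcₚ) = 2.1×10⁻⁴ × 2.286×10⁸ / (1026 × 3930) ≈ 0.011906 m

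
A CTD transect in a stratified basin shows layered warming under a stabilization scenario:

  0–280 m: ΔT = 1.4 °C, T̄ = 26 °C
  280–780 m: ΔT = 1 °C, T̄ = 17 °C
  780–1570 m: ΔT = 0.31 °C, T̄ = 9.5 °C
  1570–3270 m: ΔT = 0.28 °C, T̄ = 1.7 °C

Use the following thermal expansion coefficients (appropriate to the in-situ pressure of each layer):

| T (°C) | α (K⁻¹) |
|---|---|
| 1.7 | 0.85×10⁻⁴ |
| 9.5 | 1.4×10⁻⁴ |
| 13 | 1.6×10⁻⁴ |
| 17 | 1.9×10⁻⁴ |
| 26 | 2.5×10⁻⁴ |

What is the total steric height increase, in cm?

Layer 1 at 26 °C → α = 2.5×10⁻⁴ K⁻¹
Layer 2 at 17 °C → α = 1.9×10⁻⁴ K⁻¹
Layer 3 at 9.5 °C → α = 1.4×10⁻⁴ K⁻¹
Layer 4 at 1.7 °C → α = 0.85×10⁻⁴ K⁻¹
1.4 × 280 × 2.5×10⁻⁴ = 0.09800 m
1.9×10⁻⁴ × 1 × 500 = 0.09500 m
Layer 3: 790 × 1.4×10⁻⁴ × 0.31 = 0.034286 m
1570–3270 m: 1700 × 0.28 × 0.85×10⁻⁴ = 0.04046 m
Δh = 0.09800 + 0.09500 + 0.034286 + 0.04046 = 0.267746 m ≈ 26.8 cm

Δh ≈ 26.8 cm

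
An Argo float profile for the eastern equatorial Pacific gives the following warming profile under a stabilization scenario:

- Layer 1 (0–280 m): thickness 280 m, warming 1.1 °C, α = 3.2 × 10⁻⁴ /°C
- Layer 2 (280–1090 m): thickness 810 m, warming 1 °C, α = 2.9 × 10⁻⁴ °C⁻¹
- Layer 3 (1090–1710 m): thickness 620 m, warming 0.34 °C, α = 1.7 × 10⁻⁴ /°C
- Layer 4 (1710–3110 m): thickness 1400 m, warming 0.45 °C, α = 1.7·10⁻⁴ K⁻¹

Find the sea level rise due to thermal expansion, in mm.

476 mm of thermosteric rise

Layer 1: 280 × 1.1 × 3.2×10⁻⁴ = 0.09856 m
280–1090 m: 1 × 2.9×10⁻⁴ × 810 = 0.23490 m
1090–1710 m: 0.34 × 620 × 1.7×10⁻⁴ = 0.035836 m
1.7×10⁻⁴ × 0.45 × 1400 = 0.10710 m
Δh = 0.09856 + 0.23490 + 0.035836 + 0.10710 = 0.476396 m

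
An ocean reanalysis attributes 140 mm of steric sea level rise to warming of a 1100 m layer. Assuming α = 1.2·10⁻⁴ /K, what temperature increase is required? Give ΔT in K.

ΔT ≈ 1.1 K

ΔT = Δh/(αH) = 0.14 / (1.2×10⁻⁴ × 1100) ≈ 1.061 K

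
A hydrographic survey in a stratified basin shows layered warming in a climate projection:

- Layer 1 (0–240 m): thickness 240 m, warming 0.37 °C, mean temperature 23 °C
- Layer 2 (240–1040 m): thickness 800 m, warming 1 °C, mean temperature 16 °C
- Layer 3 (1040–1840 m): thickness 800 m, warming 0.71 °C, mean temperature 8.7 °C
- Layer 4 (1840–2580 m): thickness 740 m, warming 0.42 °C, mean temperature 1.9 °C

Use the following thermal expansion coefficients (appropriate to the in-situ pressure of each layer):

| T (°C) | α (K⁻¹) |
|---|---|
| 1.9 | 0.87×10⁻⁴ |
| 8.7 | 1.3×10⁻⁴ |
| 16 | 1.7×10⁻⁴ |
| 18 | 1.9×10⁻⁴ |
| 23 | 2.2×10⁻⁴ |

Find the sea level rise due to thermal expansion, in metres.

Layer 1 at 23 °C → α = 2.2×10⁻⁴ K⁻¹
Layer 2 at 16 °C → α = 1.7×10⁻⁴ K⁻¹
Layer 3 at 8.7 °C → α = 1.3×10⁻⁴ K⁻¹
Layer 4 at 1.9 °C → α = 0.87×10⁻⁴ K⁻¹
0–240 m: 240 × 2.2×10⁻⁴ × 0.37 = 0.019536 m
240–1040 m: 1.7×10⁻⁴ × 800 × 1 = 0.13600 m
0.71 × 1.3×10⁻⁴ × 800 = 0.07384 m
Layer 4: 0.87×10⁻⁴ × 740 × 0.42 = 0.0270396 m
Δh = 0.019536 + 0.13600 + 0.07384 + 0.0270396 = 0.2564156 m

0.26 m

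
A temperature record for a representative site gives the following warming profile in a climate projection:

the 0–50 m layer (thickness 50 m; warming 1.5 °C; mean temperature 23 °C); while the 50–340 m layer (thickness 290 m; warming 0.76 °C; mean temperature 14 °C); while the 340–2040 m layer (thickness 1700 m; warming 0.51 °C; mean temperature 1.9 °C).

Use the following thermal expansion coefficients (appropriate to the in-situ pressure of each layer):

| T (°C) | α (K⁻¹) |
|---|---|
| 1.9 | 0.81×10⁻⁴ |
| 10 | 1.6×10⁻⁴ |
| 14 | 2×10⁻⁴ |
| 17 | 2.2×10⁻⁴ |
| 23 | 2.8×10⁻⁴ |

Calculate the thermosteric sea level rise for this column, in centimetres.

13.5 cm

Layer 1 at 23 °C → α = 2.8×10⁻⁴ K⁻¹
Layer 2 at 14 °C → α = 2×10⁻⁴ K⁻¹
Layer 3 at 1.9 °C → α = 0.81×10⁻⁴ K⁻¹
50 × 1.5 × 2.8×10⁻⁴ = 0.02100 m
50–340 m: 2×10⁻⁴ × 290 × 0.76 = 0.04408 m
1700 × 0.51 × 0.81×10⁻⁴ = 0.070227 m
Δh = 0.02100 + 0.04408 + 0.070227 = 0.135307 m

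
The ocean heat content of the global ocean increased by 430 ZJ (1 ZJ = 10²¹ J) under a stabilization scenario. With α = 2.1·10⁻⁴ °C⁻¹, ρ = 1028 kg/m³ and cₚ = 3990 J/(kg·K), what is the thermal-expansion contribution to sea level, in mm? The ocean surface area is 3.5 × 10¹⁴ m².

Δh ≈ 62.9 mm

Per unit area: Q = 430×10²¹ / (3.5×10¹⁴) ≈ 1.229×10⁹ J/m²
Δh = αQ/(ρcₚ) = 2.1×10⁻⁴ × 1.229×10⁹ / (1028 × 3990) ≈ 0.062922 m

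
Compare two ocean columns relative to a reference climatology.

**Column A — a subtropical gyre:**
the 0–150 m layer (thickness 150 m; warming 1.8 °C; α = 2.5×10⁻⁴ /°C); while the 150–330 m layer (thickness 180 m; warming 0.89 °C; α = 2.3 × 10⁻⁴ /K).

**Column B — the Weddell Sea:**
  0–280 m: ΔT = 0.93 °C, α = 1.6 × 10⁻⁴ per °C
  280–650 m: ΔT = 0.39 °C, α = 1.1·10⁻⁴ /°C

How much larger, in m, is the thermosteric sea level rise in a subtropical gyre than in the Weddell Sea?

0.0468 m

A 150 × 2.5×10⁻⁴ × 1.8 = 0.06750 m
A Layer 2: 0.89 × 180 × 2.3×10⁻⁴ = 0.036846 m
A total: 0.104346 m
B 0.93 × 280 × 1.6×10⁻⁴ = 0.041664 m
B 0.39 × 1.1×10⁻⁴ × 370 = 0.015873 m
B total: 0.057537 m
Difference: 0.104346 − 0.057537 = 0.046809 m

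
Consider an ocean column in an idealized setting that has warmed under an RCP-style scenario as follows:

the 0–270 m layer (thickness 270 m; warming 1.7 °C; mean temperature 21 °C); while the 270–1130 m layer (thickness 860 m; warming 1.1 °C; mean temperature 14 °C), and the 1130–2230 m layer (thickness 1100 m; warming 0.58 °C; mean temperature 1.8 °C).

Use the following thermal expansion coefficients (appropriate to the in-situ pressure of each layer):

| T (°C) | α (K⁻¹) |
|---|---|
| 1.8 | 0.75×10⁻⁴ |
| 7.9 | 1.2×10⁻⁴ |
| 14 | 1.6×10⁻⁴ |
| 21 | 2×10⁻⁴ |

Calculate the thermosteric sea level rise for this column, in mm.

290 mm of thermosteric rise

Layer 1 at 21 °C → α = 2×10⁻⁴ K⁻¹
Layer 2 at 14 °C → α = 1.6×10⁻⁴ K⁻¹
Layer 3 at 1.8 °C → α = 0.75×10⁻⁴ K⁻¹
Layer 1: 1.7 × 2×10⁻⁴ × 270 = 0.09180 m
270–1130 m: 1.1 × 860 × 1.6×10⁻⁴ = 0.15136 m
1130–2230 m: 1100 × 0.75×10⁻⁴ × 0.58 = 0.04785 m
Δh = 0.09180 + 0.15136 + 0.04785 = 0.29101 m ≈ 290 mm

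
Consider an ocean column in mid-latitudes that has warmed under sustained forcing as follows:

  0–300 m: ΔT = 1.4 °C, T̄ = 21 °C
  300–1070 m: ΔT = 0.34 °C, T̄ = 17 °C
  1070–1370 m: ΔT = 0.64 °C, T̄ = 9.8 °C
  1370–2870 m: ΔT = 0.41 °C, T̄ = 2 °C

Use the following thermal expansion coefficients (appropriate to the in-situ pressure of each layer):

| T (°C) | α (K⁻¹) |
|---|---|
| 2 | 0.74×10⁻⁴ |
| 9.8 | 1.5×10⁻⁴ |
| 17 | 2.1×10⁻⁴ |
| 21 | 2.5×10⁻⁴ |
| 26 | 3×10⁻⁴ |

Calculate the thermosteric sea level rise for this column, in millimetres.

Δh ≈ 230 mm

Layer 1 at 21 °C → α = 2.5×10⁻⁴ K⁻¹
Layer 2 at 17 °C → α = 2.1×10⁻⁴ K⁻¹
Layer 3 at 9.8 °C → α = 1.5×10⁻⁴ K⁻¹
Layer 4 at 2 °C → α = 0.74×10⁻⁴ K⁻¹
0–300 m: 1.4 × 300 × 2.5×10⁻⁴ = 0.10500 m
Layer 2: 770 × 2.1×10⁻⁴ × 0.34 = 0.054978 m
1.5×10⁻⁴ × 0.64 × 300 = 0.02880 m
Layer 4: 0.74×10⁻⁴ × 1500 × 0.41 = 0.04551 m
Δh = 0.10500 + 0.054978 + 0.02880 + 0.04551 = 0.234288 m ≈ 230 mm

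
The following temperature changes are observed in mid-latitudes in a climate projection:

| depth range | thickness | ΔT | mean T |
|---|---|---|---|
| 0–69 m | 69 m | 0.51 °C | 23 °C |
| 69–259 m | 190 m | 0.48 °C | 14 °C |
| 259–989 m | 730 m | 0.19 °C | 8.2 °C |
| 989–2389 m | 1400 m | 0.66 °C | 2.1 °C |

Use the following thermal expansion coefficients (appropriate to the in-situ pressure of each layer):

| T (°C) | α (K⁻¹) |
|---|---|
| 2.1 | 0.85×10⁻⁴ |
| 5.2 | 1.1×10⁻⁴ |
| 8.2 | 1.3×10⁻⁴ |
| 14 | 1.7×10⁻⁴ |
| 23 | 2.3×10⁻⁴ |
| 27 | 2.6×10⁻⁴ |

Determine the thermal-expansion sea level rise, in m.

Δh ≈ 0.120 m

Layer 1 at 23 °C → α = 2.3×10⁻⁴ K⁻¹
Layer 2 at 14 °C → α = 1.7×10⁻⁴ K⁻¹
Layer 3 at 8.2 °C → α = 1.3×10⁻⁴ K⁻¹
Layer 4 at 2.1 °C → α = 0.85×10⁻⁴ K⁻¹
0–69 m: 2.3×10⁻⁴ × 0.51 × 69 = 0.0080937 m
Layer 2: 0.48 × 1.7×10⁻⁴ × 190 = 0.015504 m
259–989 m: 730 × 0.19 × 1.3×10⁻⁴ = 0.018031 m
1400 × 0.66 × 0.85×10⁻⁴ = 0.07854 m
Δh = 0.0080937 + 0.015504 + 0.018031 + 0.07854 = 0.1201687 m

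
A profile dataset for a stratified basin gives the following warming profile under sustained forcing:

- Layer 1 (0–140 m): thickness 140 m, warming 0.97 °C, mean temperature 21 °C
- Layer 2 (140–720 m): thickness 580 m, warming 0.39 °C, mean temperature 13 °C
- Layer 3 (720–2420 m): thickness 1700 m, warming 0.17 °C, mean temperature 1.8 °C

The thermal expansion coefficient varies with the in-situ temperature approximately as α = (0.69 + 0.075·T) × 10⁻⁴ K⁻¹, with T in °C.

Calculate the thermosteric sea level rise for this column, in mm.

about 92 mm

Layer 1: α = (0.69 + 0.075×21)×10⁻⁴ = 2.265×10⁻⁴ K⁻¹
Layer 2: α = (0.69 + 0.075×13)×10⁻⁴ = 1.665×10⁻⁴ K⁻¹
Layer 3: α = (0.69 + 0.075×1.8)×10⁻⁴ = 0.825×10⁻⁴ K⁻¹
0–140 m: 140 × 2.265×10⁻⁴ × 0.97 = 0.0307587 m
Layer 2: 0.39 × 1.665×10⁻⁴ × 580 = 0.0376623 m
0.825×10⁻⁴ × 1700 × 0.17 = 0.0238425 m
Δh = 0.0307587 + 0.0376623 + 0.0238425 = 0.0922635 m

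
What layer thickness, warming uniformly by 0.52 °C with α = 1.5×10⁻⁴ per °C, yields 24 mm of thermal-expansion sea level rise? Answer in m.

about 308 m

H = Δh/(αΔT) = 0.024 / (1.5×10⁻⁴ × 0.52) ≈ 307.7 m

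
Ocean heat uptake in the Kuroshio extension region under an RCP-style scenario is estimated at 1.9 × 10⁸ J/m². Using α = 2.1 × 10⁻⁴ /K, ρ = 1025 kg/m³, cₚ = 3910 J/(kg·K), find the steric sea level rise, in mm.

10 mm

Δh = αQ/(ρcₚ) = 2.1×10⁻⁴ × 1.9×10⁸ / (1025 × 3910) ≈ 0.0099557 m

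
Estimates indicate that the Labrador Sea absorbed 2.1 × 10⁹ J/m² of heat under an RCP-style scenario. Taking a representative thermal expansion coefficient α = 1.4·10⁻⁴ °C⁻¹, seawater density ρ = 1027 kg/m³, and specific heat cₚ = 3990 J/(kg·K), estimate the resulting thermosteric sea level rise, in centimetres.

Δh ≈ 7.17 cm

Δh = αQ/(ρcₚ) = 1.4×10⁻⁴ × 2.1×10⁹ / (1027 × 3990) ≈ 0.071747 m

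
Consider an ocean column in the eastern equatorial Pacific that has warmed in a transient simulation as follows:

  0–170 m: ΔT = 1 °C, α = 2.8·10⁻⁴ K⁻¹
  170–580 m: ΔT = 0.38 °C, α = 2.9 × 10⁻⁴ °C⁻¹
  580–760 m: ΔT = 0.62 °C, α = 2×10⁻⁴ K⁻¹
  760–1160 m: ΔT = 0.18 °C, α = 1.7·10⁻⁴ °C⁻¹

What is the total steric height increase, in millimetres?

Layer 1: 2.8×10⁻⁴ × 170 × 1 = 0.04760 m
170–580 m: 2.9×10⁻⁴ × 0.38 × 410 = 0.045182 m
580–760 m: 180 × 0.62 × 2×10⁻⁴ = 0.02232 m
760–1160 m: 1.7×10⁻⁴ × 400 × 0.18 = 0.01224 m
Δh = 0.04760 + 0.045182 + 0.02232 + 0.01224 = 0.127342 m

Δh = 127 mm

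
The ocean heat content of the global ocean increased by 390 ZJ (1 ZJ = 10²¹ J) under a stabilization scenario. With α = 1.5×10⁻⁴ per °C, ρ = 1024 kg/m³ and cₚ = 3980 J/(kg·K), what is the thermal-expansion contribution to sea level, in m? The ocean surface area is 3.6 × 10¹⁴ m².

about 0.040 m

Per unit area: Q = 390×10²¹ / (3.6×10¹⁴) ≈ 1.083×10⁹ J/m²
Δh = αQ/(ρcₚ) = 1.5×10⁻⁴ × 1.083×10⁹ / (1024 × 3980) ≈ 0.03986 m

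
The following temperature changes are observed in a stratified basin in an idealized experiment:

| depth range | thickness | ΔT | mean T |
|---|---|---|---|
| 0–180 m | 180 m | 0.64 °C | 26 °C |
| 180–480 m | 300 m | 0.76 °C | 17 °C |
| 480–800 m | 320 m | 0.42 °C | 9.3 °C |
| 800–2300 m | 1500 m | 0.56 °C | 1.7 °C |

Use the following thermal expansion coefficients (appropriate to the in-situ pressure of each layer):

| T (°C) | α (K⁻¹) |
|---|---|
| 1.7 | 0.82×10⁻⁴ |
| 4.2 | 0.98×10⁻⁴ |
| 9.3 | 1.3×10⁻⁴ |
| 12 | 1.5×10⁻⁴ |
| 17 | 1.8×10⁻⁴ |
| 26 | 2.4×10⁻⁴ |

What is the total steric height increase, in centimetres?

Layer 1 at 26 °C → α = 2.4×10⁻⁴ K⁻¹
Layer 2 at 17 °C → α = 1.8×10⁻⁴ K⁻¹
Layer 3 at 9.3 °C → α = 1.3×10⁻⁴ K⁻¹
Layer 4 at 1.7 °C → α = 0.82×10⁻⁴ K⁻¹
0–180 m: 180 × 2.4×10⁻⁴ × 0.64 = 0.027648 m
300 × 0.76 × 1.8×10⁻⁴ = 0.04104 m
Layer 3: 320 × 0.42 × 1.3×10⁻⁴ = 0.017472 m
Layer 4: 1500 × 0.56 × 0.82×10⁻⁴ = 0.06888 m
Δh = 0.027648 + 0.04104 + 0.017472 + 0.06888 = 0.15504 m ≈ 15.5 cm

Δh ≈ 15.5 cm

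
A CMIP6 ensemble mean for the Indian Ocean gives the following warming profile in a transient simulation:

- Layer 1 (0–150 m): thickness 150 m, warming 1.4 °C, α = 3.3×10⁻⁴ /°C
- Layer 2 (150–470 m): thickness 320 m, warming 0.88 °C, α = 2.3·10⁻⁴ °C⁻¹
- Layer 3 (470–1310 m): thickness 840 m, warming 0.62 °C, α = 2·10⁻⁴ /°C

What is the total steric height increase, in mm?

238 mm

0–150 m: 150 × 3.3×10⁻⁴ × 1.4 = 0.06930 m
Layer 2: 2.3×10⁻⁴ × 320 × 0.88 = 0.064768 m
470–1310 m: 0.62 × 2×10⁻⁴ × 840 = 0.10416 m
Δh = 0.06930 + 0.064768 + 0.10416 = 0.238228 m ≈ 238 mm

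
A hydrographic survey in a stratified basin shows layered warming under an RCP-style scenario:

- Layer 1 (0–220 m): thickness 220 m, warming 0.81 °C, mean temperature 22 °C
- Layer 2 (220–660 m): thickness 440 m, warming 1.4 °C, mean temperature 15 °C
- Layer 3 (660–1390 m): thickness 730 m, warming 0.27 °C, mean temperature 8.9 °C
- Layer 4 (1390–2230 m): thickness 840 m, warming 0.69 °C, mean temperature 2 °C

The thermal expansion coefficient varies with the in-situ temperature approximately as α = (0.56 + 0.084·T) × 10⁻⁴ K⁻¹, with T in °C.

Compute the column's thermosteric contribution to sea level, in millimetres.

Layer 1: α = (0.56 + 0.084×22)×10⁻⁴ = 2.408×10⁻⁴ K⁻¹
Layer 2: α = (0.56 + 0.084×15)×10⁻⁴ = 1.82×10⁻⁴ K⁻¹
Layer 3: α = (0.56 + 0.084×8.9)×10⁻⁴ = 1.3076×10⁻⁴ K⁻¹
Layer 4: α = (0.56 + 0.084×2)×10⁻⁴ = 0.728×10⁻⁴ K⁻¹
Layer 1: 220 × 0.81 × 2.408×10⁻⁴ = 0.04291056 m
220–660 m: 440 × 1.82×10⁻⁴ × 1.4 = 0.112112 m
Layer 3: 730 × 1.3076×10⁻⁴ × 0.27 = 0.025772796 m
1390–2230 m: 0.69 × 0.728×10⁻⁴ × 840 = 0.04219488 m
Δh = 0.04291056 + 0.112112 + 0.025772796 + 0.04219488 = 0.222990236 m

223 mm of thermosteric rise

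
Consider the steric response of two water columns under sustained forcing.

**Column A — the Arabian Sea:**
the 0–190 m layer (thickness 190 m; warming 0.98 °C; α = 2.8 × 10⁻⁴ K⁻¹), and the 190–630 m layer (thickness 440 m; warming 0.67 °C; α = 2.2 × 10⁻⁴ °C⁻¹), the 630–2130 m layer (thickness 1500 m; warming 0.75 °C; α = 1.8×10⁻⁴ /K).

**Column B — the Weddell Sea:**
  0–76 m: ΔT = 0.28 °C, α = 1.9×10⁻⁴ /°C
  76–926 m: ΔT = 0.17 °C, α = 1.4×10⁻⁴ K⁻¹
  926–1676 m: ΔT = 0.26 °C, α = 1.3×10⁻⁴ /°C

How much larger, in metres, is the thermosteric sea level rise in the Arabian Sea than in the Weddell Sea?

A 0–190 m: 2.8×10⁻⁴ × 190 × 0.98 = 0.052136 m
A 190–630 m: 440 × 2.2×10⁻⁴ × 0.67 = 0.064856 m
A 1500 × 0.75 × 1.8×10⁻⁴ = 0.20250 m
A total: 0.319492 m
B 0.28 × 76 × 1.9×10⁻⁴ = 0.0040432 m
B 76–926 m: 1.4×10⁻⁴ × 0.17 × 850 = 0.02023 m
B 750 × 0.26 × 1.3×10⁻⁴ = 0.02535 m
B total: 0.0496232 m
Difference: 0.319492 − 0.0496232 = 0.2698688 m

0.27 m larger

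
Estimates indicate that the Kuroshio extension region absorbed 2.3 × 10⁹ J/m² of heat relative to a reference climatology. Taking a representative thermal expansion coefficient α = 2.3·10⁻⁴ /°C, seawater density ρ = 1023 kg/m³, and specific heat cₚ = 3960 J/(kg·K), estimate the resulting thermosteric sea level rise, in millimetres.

131 mm of thermosteric rise

Δh = αQ/(ρcₚ) = 2.3×10⁻⁴ × 2.3×10⁹ / (1023 × 3960) ≈ 0.13058 m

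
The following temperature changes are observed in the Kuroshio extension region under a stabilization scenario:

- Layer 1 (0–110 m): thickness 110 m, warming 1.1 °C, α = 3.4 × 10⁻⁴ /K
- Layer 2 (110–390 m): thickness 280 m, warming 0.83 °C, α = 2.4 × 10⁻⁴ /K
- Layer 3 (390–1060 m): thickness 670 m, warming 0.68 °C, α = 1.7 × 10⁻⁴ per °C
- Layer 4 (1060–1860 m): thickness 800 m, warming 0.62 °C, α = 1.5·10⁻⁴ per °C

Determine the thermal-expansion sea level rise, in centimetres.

Layer 1: 110 × 3.4×10⁻⁴ × 1.1 = 0.04114 m
110–390 m: 280 × 2.4×10⁻⁴ × 0.83 = 0.055776 m
0.68 × 670 × 1.7×10⁻⁴ = 0.077452 m
Layer 4: 800 × 1.5×10⁻⁴ × 0.62 = 0.07440 m
Δh = 0.04114 + 0.055776 + 0.077452 + 0.07440 = 0.248768 m ≈ 25 cm

Δh ≈ 25 cm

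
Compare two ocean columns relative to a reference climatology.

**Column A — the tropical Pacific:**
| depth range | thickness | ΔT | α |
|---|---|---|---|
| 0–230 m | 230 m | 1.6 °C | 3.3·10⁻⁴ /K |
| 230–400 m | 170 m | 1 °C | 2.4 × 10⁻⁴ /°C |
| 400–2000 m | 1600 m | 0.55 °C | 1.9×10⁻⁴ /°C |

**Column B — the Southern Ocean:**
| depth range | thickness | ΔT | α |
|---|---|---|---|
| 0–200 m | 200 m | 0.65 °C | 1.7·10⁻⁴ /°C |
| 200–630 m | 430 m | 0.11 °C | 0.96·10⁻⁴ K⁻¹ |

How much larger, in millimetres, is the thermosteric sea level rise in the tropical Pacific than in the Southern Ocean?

A 1.6 × 3.3×10⁻⁴ × 230 = 0.12144 m
A Layer 2: 1 × 170 × 2.4×10⁻⁴ = 0.04080 m
A Layer 3: 0.55 × 1600 × 1.9×10⁻⁴ = 0.16720 m
A total: 0.32944 m
B 1.7×10⁻⁴ × 200 × 0.65 = 0.02210 m
B 200–630 m: 430 × 0.11 × 0.96×10⁻⁴ = 0.0045408 m
B total: 0.0266408 m
Difference: 0.32944 − 0.0266408 = 0.3027992 m

300 mm larger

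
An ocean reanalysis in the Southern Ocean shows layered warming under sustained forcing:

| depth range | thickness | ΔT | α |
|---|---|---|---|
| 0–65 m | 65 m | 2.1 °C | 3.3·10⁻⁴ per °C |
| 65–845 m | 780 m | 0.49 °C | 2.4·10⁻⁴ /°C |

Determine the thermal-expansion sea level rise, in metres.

2.1 × 65 × 3.3×10⁻⁴ = 0.045045 m
Layer 2: 2.4×10⁻⁴ × 0.49 × 780 = 0.091728 m
Δh = 0.045045 + 0.091728 = 0.136773 m

0.14 m of thermosteric rise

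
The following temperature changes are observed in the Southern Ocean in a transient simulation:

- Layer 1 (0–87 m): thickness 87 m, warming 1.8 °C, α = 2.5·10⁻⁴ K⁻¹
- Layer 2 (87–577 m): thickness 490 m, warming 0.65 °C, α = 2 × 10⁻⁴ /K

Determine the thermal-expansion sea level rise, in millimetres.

87 × 2.5×10⁻⁴ × 1.8 = 0.03915 m
Layer 2: 490 × 0.65 × 2×10⁻⁴ = 0.06370 m
Δh = 0.03915 + 0.06370 = 0.10285 m

103 mm of thermosteric rise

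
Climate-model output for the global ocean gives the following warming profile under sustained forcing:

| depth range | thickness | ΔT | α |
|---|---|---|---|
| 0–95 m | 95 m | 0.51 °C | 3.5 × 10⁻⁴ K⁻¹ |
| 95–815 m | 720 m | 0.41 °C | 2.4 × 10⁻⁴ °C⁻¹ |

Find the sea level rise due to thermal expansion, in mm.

87.8 mm

0.51 × 95 × 3.5×10⁻⁴ = 0.0169575 m
95–815 m: 720 × 0.41 × 2.4×10⁻⁴ = 0.070848 m
Δh = 0.0169575 + 0.070848 = 0.0878055 m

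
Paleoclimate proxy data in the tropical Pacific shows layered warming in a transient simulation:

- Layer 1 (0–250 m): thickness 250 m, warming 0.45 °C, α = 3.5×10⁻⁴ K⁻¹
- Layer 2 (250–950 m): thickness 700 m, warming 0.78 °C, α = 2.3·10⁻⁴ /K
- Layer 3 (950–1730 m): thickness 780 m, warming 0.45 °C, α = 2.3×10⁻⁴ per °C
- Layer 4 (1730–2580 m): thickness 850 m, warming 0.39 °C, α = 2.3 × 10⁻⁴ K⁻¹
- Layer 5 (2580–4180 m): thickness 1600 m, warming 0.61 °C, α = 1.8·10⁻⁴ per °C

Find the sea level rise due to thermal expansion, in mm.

about 498 mm

Layer 1: 3.5×10⁻⁴ × 0.45 × 250 = 0.039375 m
Layer 2: 700 × 0.78 × 2.3×10⁻⁴ = 0.12558 m
950–1730 m: 2.3×10⁻⁴ × 0.45 × 780 = 0.08073 m
2.3×10⁻⁴ × 0.39 × 850 = 0.076245 m
2580–4180 m: 1.8×10⁻⁴ × 1600 × 0.61 = 0.17568 m
Δh = 0.039375 + 0.12558 + 0.08073 + 0.076245 + 0.17568 = 0.49761 m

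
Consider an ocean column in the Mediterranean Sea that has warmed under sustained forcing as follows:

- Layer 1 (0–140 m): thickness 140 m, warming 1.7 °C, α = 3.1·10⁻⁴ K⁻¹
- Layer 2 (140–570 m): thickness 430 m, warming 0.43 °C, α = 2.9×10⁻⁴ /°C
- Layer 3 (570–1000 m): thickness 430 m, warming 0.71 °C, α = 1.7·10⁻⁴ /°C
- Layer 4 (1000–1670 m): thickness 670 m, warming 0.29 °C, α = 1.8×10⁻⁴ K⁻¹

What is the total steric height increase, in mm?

about 214 mm

Layer 1: 140 × 3.1×10⁻⁴ × 1.7 = 0.07378 m
140–570 m: 430 × 0.43 × 2.9×10⁻⁴ = 0.053621 m
570–1000 m: 0.71 × 430 × 1.7×10⁻⁴ = 0.051901 m
670 × 1.8×10⁻⁴ × 0.29 = 0.034974 m
Δh = 0.07378 + 0.053621 + 0.051901 + 0.034974 = 0.214276 m ≈ 214 mm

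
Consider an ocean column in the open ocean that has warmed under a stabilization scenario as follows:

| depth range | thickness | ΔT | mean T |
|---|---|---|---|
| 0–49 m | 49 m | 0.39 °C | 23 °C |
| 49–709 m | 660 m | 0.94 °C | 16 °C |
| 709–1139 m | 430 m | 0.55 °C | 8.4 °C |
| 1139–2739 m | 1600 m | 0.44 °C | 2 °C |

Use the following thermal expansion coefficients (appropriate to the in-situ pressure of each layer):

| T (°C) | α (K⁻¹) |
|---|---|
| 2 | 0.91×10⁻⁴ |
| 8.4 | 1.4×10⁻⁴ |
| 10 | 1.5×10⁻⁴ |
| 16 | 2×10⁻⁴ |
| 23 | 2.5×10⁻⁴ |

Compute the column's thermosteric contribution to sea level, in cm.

Layer 1 at 23 °C → α = 2.5×10⁻⁴ K⁻¹
Layer 2 at 16 °C → α = 2×10⁻⁴ K⁻¹
Layer 3 at 8.4 °C → α = 1.4×10⁻⁴ K⁻¹
Layer 4 at 2 °C → α = 0.91×10⁻⁴ K⁻¹
49 × 0.39 × 2.5×10⁻⁴ = 0.0047775 m
2×10⁻⁴ × 660 × 0.94 = 0.12408 m
1.4×10⁻⁴ × 0.55 × 430 = 0.03311 m
Layer 4: 0.44 × 1600 × 0.91×10⁻⁴ = 0.064064 m
Δh = 0.0047775 + 0.12408 + 0.03311 + 0.064064 = 0.2260315 m

23 cm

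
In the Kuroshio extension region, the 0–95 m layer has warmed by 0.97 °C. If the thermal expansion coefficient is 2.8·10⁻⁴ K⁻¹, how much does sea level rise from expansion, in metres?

about 0.026 m

Δh = αΔT·H = 2.8×10⁻⁴ × 0.97 × 95 = 0.025802 m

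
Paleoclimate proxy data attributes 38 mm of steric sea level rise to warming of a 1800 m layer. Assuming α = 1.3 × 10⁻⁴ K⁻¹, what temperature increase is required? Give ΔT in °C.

ΔT = Δh/(αH) = 0.038 / (1.3×10⁻⁴ × 1800) ≈ 0.1624 °C

about 0.16 °C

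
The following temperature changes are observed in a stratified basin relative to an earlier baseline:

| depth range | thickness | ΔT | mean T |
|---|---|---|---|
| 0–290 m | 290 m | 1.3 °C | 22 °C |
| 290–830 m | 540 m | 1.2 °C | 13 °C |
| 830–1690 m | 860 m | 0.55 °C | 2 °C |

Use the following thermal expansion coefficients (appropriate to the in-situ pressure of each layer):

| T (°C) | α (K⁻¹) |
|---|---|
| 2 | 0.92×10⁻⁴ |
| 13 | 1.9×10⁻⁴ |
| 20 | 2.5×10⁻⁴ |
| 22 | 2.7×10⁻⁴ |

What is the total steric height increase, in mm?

Δh ≈ 268 mm

Layer 1 at 22 °C → α = 2.7×10⁻⁴ K⁻¹
Layer 2 at 13 °C → α = 1.9×10⁻⁴ K⁻¹
Layer 3 at 2 °C → α = 0.92×10⁻⁴ K⁻¹
0–290 m: 2.7×10⁻⁴ × 290 × 1.3 = 0.10179 m
290–830 m: 1.2 × 1.9×10⁻⁴ × 540 = 0.12312 m
830–1690 m: 0.55 × 860 × 0.92×10⁻⁴ = 0.043516 m
Δh = 0.10179 + 0.12312 + 0.043516 = 0.268426 m ≈ 268 mm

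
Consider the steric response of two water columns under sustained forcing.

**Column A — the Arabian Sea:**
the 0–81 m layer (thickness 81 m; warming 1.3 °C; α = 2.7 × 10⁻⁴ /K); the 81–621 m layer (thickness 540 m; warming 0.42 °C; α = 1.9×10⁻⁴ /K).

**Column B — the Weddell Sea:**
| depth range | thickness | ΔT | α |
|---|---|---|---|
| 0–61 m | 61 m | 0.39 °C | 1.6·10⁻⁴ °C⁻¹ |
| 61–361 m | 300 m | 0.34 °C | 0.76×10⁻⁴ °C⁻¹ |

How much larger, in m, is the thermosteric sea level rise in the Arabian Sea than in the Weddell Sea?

A 2.7×10⁻⁴ × 1.3 × 81 = 0.028431 m
A Layer 2: 0.42 × 1.9×10⁻⁴ × 540 = 0.043092 m
A total: 0.071523 m
B 1.6×10⁻⁴ × 61 × 0.39 = 0.0038064 m
B 61–361 m: 0.76×10⁻⁴ × 0.34 × 300 = 0.007752 m
B total: 0.0115584 m
Difference: 0.071523 − 0.0115584 = 0.0599646 m

Δh_A − Δh_B ≈ 0.0600 m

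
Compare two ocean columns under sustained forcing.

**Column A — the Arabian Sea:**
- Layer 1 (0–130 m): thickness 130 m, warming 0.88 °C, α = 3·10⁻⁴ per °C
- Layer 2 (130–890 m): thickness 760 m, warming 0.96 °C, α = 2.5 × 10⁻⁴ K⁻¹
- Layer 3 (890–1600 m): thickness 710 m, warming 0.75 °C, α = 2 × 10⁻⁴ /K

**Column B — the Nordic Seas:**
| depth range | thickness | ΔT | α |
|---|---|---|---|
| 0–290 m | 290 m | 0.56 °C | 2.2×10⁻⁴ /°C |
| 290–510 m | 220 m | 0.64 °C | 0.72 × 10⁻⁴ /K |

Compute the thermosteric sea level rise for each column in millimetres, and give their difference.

A: 320 mm; B: 46 mm; difference 280 mm

A 0–130 m: 0.88 × 130 × 3×10⁻⁴ = 0.03432 m
A 0.96 × 2.5×10⁻⁴ × 760 = 0.18240 m
A Layer 3: 710 × 2×10⁻⁴ × 0.75 = 0.10650 m
A total: 0.32322 m
B 290 × 0.56 × 2.2×10⁻⁴ = 0.035728 m
B 0.72×10⁻⁴ × 0.64 × 220 = 0.0101376 m
B total: 0.0458656 m
Difference: 0.32322 − 0.0458656 = 0.2773544 m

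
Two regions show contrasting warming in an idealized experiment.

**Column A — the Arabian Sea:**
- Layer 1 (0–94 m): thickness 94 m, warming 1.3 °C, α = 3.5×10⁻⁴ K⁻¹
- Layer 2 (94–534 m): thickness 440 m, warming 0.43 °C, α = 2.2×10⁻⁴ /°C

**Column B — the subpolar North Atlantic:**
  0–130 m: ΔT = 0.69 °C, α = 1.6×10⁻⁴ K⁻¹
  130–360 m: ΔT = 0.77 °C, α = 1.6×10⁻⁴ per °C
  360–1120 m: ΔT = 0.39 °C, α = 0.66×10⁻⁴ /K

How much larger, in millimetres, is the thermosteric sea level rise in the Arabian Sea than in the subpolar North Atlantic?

A Layer 1: 1.3 × 94 × 3.5×10⁻⁴ = 0.04277 m
A 0.43 × 440 × 2.2×10⁻⁴ = 0.041624 m
A total: 0.084394 m
B 0–130 m: 1.6×10⁻⁴ × 130 × 0.69 = 0.014352 m
B 0.77 × 230 × 1.6×10⁻⁴ = 0.028336 m
B 760 × 0.39 × 0.66×10⁻⁴ = 0.0195624 m
B total: 0.0622504 m
Difference: 0.084394 − 0.0622504 = 0.0221436 m

22 mm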